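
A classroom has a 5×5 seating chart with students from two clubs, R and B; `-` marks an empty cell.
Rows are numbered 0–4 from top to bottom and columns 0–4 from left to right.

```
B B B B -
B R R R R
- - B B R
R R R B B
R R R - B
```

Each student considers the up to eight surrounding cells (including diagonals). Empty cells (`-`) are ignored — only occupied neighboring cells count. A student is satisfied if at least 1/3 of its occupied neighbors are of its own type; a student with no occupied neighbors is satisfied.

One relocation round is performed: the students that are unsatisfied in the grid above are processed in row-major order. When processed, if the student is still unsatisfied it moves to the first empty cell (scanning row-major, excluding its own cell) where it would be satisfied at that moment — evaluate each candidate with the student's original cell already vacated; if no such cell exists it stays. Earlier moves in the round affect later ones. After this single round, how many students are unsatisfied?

1

Initially unsatisfied (in order): (0,3), (1,1), (1,2), (2,2).
  (0,3) → (4,3).
  (1,1) → (0,3).
  (1,2): now satisfied by earlier moves; stays.
  (2,2): now satisfied by earlier moves; stays.
Resulting grid:
B B B R -
B - R R R
- - B B R
R R R B B
R R R B B
Unsatisfied now: (0,2).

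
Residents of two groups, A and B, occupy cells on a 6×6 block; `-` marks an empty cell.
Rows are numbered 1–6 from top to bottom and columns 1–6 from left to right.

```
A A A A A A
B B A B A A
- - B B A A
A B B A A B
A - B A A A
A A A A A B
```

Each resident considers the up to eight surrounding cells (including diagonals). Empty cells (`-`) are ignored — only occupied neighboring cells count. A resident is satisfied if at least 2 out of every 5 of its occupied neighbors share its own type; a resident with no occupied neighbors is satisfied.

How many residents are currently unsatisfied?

8

(1,1)A 1/3 ✗
(1,2)A 3/5 ✓
(1,3)A 3/5 ✓
(1,4)A 4/5 ✓
(1,5)A 4/5 ✓
(1,6)A 3/3 ✓
(2,1)B 1/3 ✗
(2,2)B 2/6 ✗
(2,3)A 3/7 ✓
(2,4)B 2/8 ✗
(2,5)A 6/8 ✓
(2,6)A 5/5 ✓
(3,3)B 5/7 ✓
(3,4)B 3/8 ✗
(3,5)A 5/8 ✓
(3,6)A 4/5 ✓
(4,1)A 1/2 ✓
(4,2)B 3/5 ✓
(4,3)B 4/6 ✓
(4,4)A 4/8 ✓
(4,5)A 6/8 ✓
(4,6)B 0/5 ✗
(5,1)A 3/4 ✓
(5,3)B 2/7 ✗
(5,4)A 6/8 ✓
(5,5)A 6/8 ✓
(5,6)A 3/5 ✓
(6,1)A 2/2 ✓
(6,2)A 3/4 ✓
(6,3)A 3/4 ✓
(6,4)A 4/5 ✓
(6,5)A 4/5 ✓
(6,6)B 0/3 ✗
Unsatisfied: (1,1), (2,1), (2,2), (2,4), (3,4), (4,6), (5,3), (6,6) — 8 in total.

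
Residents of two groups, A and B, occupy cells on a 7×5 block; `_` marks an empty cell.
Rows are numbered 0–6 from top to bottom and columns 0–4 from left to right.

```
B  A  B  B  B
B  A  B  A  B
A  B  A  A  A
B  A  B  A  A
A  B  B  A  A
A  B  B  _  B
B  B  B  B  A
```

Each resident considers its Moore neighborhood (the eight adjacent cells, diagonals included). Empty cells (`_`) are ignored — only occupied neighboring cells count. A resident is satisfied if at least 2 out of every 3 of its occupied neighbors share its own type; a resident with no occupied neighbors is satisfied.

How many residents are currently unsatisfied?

(0,0)B 1/3 ✗
(0,1)A 1/5 ✗
(0,2)B 2/5 ✗
(0,3)B 4/5 ✓
(0,4)B 2/3 ✓
(1,0)B 2/5 ✗
(1,1)A 3/8 ✗
(1,2)B 3/8 ✗
(1,3)A 3/8 ✗
(1,4)B 2/5 ✗
(2,0)A 2/5 ✗
(2,1)B 4/8 ✗
(2,2)A 5/8 ✗
(2,3)A 5/8 ✗
(2,4)A 4/5 ✓
(3,0)B 2/5 ✗
(3,1)A 3/8 ✗
(3,2)B 3/8 ✗
(3,3)A 6/8 ✓
(3,4)A 5/5 ✓
(4,0)A 2/5 ✗
(4,1)B 5/8 ✗
(4,2)B 4/7 ✗
(4,3)A 3/7 ✗
(4,4)A 3/4 ✓
(5,0)A 1/5 ✗
(5,1)B 6/8 ✓
(5,2)B 6/7 ✓
(5,4)B 1/4 ✗
(6,0)B 2/3 ✓
(6,1)B 4/5 ✓
(6,2)B 4/4 ✓
(6,3)B 3/4 ✓
(6,4)A 0/2 ✗
Unsatisfied: (0,0), (0,1), (0,2), (1,0), (1,1), (1,2), (1,3), (1,4), (2,0), (2,1), (2,2), (2,3), (3,0), (3,1), (3,2), (4,0), (4,1), (4,2), (4,3), (5,0), (5,4), (6,4) — 22 in total.

22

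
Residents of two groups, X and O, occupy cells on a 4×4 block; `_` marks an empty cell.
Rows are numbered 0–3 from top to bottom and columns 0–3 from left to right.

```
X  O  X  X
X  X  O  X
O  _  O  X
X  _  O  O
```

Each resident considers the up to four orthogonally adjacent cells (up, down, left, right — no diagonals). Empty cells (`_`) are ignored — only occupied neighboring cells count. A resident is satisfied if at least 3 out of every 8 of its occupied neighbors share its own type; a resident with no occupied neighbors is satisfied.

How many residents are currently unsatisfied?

7

Row 0: (0,0)X 1/2 satisfied · (0,1)O 0/3 not · (0,2)X 1/3 not · (0,3)X 2/2 satisfied
Row 1: (1,0)X 2/3 satisfied · (1,1)X 1/3 not · (1,2)O 1/4 not · (1,3)X 2/3 satisfied
Row 2: (2,0)O 0/2 not · (2,2)O 2/3 satisfied · (2,3)X 1/3 not
Row 3: (3,0)X 0/1 not · (3,2)O 2/2 satisfied · (3,3)O 1/2 satisfied
Unsatisfied: (0,1), (0,2), (1,1), (1,2), (2,0), (2,3), (3,0) — 7 in total.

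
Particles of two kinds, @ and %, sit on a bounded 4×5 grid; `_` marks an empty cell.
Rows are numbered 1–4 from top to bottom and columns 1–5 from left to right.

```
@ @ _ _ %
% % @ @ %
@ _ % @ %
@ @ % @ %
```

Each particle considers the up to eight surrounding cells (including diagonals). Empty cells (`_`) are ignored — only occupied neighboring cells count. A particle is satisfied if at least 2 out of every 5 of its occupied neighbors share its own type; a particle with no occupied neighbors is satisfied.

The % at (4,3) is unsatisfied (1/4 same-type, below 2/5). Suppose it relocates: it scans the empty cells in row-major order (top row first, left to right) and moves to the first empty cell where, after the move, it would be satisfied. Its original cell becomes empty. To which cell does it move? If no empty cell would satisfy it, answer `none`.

Vacating (4,3). Empty cells in order:
  (1,3): 1/4 same-type → still unsatisfied.
  (1,4): 2/4 same-type → satisfied — stop here.

(1,4)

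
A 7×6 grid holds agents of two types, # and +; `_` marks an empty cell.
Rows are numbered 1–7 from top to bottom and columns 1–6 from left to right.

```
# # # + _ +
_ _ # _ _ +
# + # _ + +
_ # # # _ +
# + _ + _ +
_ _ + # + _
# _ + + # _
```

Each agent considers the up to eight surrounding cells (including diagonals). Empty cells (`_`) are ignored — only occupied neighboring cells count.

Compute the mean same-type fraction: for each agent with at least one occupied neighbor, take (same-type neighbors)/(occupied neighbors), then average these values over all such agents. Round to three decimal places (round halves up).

(1,1)# 1/1
(1,2)# 3/3
(1,3)# 2/3
(1,4)+ 0/2
(1,6)+ 1/1
(2,3)# 3/5
(2,6)+ 3/3
(3,1)# 1/2
(3,2)+ 0/5
(3,3)# 4/5
(3,5)+ 3/4
(3,6)+ 3/3
(4,2)# 4/6
(4,3)# 3/6
(4,4)# 2/4
(4,6)+ 3/3
(5,1)# 1/2
(5,2)+ 1/4
(5,4)+ 2/5
(5,6)+ 2/2
(6,3)+ 4/5
(6,4)# 1/6
(6,5)+ 3/5
(7,1)# — no occupied neighbors
(7,3)+ 2/3
(7,4)+ 3/5
(7,5)# 1/3
Sum over 26 agents: 1/1 + 3/3 + 2/3 + 0/2 + 1/1 + 3/5 + 3/3 + 1/2 + 0/5 + 4/5 + 3/4 + 3/3 + 4/6 + 3/6 + 2/4 + 3/3 + 1/2 + 1/4 + 2/5 + 2/2 + 4/5 + 1/6 + 3/5 + 2/3 + 3/5 + 1/3 = 163/10; mean = 163/10 ÷ 26 = 163/260 = 0.626923… → 0.627.

0.627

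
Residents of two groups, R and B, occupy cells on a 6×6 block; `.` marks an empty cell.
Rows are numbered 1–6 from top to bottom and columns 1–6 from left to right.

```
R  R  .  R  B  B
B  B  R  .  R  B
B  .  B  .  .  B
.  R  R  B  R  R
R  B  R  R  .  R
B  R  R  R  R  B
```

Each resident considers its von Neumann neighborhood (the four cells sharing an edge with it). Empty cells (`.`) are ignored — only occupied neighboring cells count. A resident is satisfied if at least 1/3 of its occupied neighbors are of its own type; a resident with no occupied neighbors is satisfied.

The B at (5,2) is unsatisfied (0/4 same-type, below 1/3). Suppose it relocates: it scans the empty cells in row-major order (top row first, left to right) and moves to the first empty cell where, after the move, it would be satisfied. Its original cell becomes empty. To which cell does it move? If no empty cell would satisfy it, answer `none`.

Vacating (5,2). Empty cells in order:
  (1,3): 0/3 same-type → still unsatisfied.
  (2,4): 0/3 same-type → still unsatisfied.
  (3,2): 3/4 same-type → satisfied — stop here.

(3,2)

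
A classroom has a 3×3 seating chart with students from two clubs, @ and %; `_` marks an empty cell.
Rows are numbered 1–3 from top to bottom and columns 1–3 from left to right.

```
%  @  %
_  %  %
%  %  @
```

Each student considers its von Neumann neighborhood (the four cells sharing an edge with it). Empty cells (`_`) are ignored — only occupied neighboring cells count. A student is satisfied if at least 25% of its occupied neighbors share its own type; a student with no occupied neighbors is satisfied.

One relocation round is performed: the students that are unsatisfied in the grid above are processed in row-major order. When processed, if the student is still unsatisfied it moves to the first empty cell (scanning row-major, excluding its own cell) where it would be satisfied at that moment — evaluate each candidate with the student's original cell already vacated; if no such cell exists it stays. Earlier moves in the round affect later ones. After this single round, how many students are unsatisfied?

Initially unsatisfied (in order): (1,1), (1,2), (3,3).
  (1,1) → (2,1).
  (1,2): no empty cell satisfies it; stays.
  (3,3) → (1,1).
Resulting grid:
@ @ %
% % %
% % _
All satisfied now.

0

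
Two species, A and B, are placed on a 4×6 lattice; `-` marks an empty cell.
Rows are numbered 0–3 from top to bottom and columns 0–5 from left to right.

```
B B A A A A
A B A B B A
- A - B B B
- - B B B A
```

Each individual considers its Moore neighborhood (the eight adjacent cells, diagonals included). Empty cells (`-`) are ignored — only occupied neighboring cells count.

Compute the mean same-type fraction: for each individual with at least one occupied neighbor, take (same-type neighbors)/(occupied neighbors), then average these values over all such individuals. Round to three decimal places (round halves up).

0.542

(0,0)B 2/3
(0,1)B 2/5
(0,2)A 2/5
(0,3)A 3/5
(0,4)A 3/5
(0,5)A 2/3
(1,0)A 1/4
(1,1)B 2/6
(1,2)A 3/7
(1,3)B 3/7
(1,4)B 4/8
(1,5)A 2/5
(2,1)A 2/4
(2,3)B 6/7
(2,4)B 6/8
(2,5)B 3/5
(3,2)B 2/3
(3,3)B 4/4
(3,4)B 4/5
(3,5)A 0/3
Sum over 20 individuals: 2/3 + 2/5 + 2/5 + 3/5 + 3/5 + 2/3 + 1/4 + 2/6 + 3/7 + 3/7 + 4/8 + 2/5 + 2/4 + 6/7 + 6/8 + 3/5 + 2/3 + 4/4 + 4/5 + 0/3 = 1139/105; mean = 1139/105 ÷ 20 = 1139/2100 = 0.542380… → 0.542.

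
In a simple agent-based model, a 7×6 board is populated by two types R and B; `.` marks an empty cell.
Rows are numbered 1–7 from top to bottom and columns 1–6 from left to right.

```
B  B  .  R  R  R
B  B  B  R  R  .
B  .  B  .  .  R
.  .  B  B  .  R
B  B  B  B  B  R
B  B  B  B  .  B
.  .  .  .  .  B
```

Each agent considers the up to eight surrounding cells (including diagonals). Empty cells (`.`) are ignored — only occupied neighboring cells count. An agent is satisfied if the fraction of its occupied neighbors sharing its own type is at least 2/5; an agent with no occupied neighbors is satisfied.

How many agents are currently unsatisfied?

Row 1: (1,1)B 3/3 ✓ · (1,2)B 4/4 ✓ · (1,4)R 3/4 ✓ · (1,5)R 4/4 ✓ · (1,6)R 2/2 ✓
Row 2: (2,1)B 4/4 ✓ · (2,2)B 6/6 ✓ · (2,3)B 3/5 ✓ · (2,4)R 3/5 ✓ · (2,5)R 5/5 ✓
Row 3: (3,1)B 2/2 ✓ · (3,3)B 4/5 ✓ · (3,6)R 2/2 ✓
Row 4: (4,3)B 5/5 ✓ · (4,4)B 5/5 ✓ · (4,6)R 2/3 ✓
Row 5: (5,1)B 3/3 ✓ · (5,2)B 6/6 ✓ · (5,3)B 7/7 ✓ · (5,4)B 6/6 ✓ · (5,5)B 4/6 ✓ · (5,6)R 1/3 ✗
Row 6: (6,1)B 3/3 ✓ · (6,2)B 5/5 ✓ · (6,3)B 5/5 ✓ · (6,4)B 4/4 ✓ · (6,6)B 2/3 ✓
Row 7: (7,6)B 1/1 ✓
Unsatisfied: (5,6) — 1 in total.

1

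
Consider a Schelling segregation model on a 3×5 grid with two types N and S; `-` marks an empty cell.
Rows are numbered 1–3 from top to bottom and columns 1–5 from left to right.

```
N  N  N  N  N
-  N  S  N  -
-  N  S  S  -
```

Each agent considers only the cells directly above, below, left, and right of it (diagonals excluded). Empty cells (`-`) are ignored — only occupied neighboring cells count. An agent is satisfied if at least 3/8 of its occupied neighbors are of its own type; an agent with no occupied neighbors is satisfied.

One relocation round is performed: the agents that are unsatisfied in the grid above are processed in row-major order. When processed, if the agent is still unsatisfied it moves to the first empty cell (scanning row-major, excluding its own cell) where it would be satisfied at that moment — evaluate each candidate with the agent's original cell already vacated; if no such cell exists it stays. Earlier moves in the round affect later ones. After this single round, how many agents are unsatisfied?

Initially unsatisfied (in order): (2,3), (2,4).
  (2,3) → (3,5).
  (2,4): now satisfied by earlier moves; stays.
Resulting grid:
N N N N N
- N - N -
- N S S S
All satisfied now.

0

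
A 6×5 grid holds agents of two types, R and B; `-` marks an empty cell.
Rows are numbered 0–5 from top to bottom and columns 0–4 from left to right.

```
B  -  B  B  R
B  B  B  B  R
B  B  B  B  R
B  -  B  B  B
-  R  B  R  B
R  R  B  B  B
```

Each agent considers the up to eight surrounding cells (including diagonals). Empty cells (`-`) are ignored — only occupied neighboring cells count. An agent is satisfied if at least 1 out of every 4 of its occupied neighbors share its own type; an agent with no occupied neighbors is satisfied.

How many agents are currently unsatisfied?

Row 0: (0,0)B 2/2 satisfied · (0,2)B 4/4 satisfied · (0,3)B 3/5 satisfied · (0,4)R 1/3 satisfied
Row 1: (1,0)B 4/4 satisfied · (1,1)B 7/7 satisfied · (1,2)B 7/7 satisfied · (1,3)B 5/8 satisfied · (1,4)R 2/5 satisfied
Row 2: (2,0)B 4/4 satisfied · (2,1)B 7/7 satisfied · (2,2)B 7/7 satisfied · (2,3)B 6/8 satisfied · (2,4)R 1/5 not
Row 3: (3,0)B 2/3 satisfied · (3,2)B 5/7 satisfied · (3,3)B 6/8 satisfied · (3,4)B 3/5 satisfied
Row 4: (4,1)R 2/6 satisfied · (4,2)B 4/7 satisfied · (4,3)R 0/8 not · (4,4)B 4/5 satisfied
Row 5: (5,0)R 2/2 satisfied · (5,1)R 2/4 satisfied · (5,2)B 2/5 satisfied · (5,3)B 4/5 satisfied · (5,4)B 2/3 satisfied
Unsatisfied: (2,4), (4,3) — 2 in total.

2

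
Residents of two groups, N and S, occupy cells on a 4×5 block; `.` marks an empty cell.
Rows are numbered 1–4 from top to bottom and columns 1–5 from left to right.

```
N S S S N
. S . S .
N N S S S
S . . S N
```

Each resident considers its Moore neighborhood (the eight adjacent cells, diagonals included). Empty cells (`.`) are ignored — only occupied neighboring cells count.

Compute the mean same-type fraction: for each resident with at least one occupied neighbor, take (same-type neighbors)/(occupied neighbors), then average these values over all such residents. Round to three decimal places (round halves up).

(1,1)N 0/2
(1,2)S 2/3
(1,3)S 4/4
(1,4)S 2/3
(1,5)N 0/2
(2,2)S 3/6
(2,4)S 5/6
(3,1)N 1/3
(3,2)N 1/4
(3,3)S 4/5
(3,4)S 4/5
(3,5)S 3/4
(4,1)S 0/2
(4,4)S 3/4
(4,5)N 0/3
Sum over 15 residents: 0/2 + 2/3 + 4/4 + 2/3 + 0/2 + 3/6 + 5/6 + 1/3 + 1/4 + 4/5 + 4/5 + 3/4 + 0/2 + 3/4 + 0/3 = 147/20; mean = 147/20 ÷ 15 = 49/100 = 0.49 → 0.490.

0.490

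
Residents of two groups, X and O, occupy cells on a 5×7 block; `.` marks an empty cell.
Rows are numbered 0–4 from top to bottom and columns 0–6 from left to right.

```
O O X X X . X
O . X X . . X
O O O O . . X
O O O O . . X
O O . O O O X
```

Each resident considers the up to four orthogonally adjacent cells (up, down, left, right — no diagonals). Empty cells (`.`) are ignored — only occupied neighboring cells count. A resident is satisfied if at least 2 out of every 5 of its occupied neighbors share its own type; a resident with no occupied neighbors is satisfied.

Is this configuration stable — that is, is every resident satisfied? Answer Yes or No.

Yes

(0,0)O 2/2 ok
(0,1)O 1/2 ok
(0,2)X 2/3 ok
(0,3)X 3/3 ok
(0,4)X 1/1 ok
(0,6)X 1/1 ok
(1,0)O 2/2 ok
(1,2)X 2/3 ok
(1,3)X 2/3 ok
(1,6)X 2/2 ok
(2,0)O 3/3 ok
(2,1)O 3/3 ok
(2,2)O 3/4 ok
(2,3)O 2/3 ok
(2,6)X 2/2 ok
(3,0)O 3/3 ok
(3,1)O 4/4 ok
(3,2)O 3/3 ok
(3,3)O 3/3 ok
(3,6)X 2/2 ok
(4,0)O 2/2 ok
(4,1)O 2/2 ok
(4,3)O 2/2 ok
(4,4)O 2/2 ok
(4,5)O 1/2 ok
(4,6)X 1/2 ok
All meet the threshold, so the configuration is stable.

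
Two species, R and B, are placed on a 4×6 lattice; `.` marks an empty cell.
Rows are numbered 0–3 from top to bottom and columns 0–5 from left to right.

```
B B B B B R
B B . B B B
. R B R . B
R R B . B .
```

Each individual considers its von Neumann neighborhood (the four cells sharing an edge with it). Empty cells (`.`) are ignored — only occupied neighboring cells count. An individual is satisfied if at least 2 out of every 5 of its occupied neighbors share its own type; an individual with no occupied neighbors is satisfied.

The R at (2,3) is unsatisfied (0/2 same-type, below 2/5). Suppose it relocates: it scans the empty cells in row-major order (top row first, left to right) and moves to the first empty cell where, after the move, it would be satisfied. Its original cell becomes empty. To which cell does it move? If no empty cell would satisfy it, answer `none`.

Vacating (2,3). Empty cells in order:
  (1,2): 0/4 same-type → still unsatisfied.
  (2,0): 2/3 same-type → satisfied — stop here.

(2,0)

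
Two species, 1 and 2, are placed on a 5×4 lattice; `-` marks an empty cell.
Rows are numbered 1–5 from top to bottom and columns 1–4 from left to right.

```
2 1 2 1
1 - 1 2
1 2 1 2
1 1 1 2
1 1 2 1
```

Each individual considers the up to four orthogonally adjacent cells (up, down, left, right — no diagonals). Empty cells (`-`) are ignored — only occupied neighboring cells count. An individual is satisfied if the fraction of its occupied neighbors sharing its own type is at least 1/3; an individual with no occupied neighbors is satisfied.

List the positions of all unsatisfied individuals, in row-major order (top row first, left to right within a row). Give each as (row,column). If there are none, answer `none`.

(1,1), (1,2), (1,3), (1,4), (3,2), (5,3), (5,4)

Row 1: (1,1)2 0/2 not · (1,2)1 0/2 not · (1,3)2 0/3 not · (1,4)1 0/2 not
Row 2: (2,1)1 1/2 satisfied · (2,3)1 1/3 satisfied · (2,4)2 1/3 satisfied
Row 3: (3,1)1 2/3 satisfied · (3,2)2 0/3 not · (3,3)1 2/4 satisfied · (3,4)2 2/3 satisfied
Row 4: (4,1)1 3/3 satisfied · (4,2)1 3/4 satisfied · (4,3)1 2/4 satisfied · (4,4)2 1/3 satisfied
Row 5: (5,1)1 2/2 satisfied · (5,2)1 2/3 satisfied · (5,3)2 0/3 not · (5,4)1 0/2 not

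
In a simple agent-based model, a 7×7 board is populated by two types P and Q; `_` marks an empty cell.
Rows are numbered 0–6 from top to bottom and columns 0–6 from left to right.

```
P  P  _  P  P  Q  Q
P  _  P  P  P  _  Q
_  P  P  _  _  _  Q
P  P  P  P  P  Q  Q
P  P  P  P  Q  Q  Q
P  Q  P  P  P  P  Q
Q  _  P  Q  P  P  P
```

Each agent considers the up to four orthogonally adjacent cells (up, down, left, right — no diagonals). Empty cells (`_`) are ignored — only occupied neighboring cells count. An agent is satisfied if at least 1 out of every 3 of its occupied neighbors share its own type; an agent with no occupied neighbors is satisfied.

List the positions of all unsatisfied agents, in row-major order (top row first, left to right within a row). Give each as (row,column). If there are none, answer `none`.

Row 0: (0,0)P 2/2 satisfied · (0,1)P 1/1 satisfied · (0,3)P 2/2 satisfied · (0,4)P 2/3 satisfied · (0,5)Q 1/2 satisfied · (0,6)Q 2/2 satisfied
Row 1: (1,0)P 1/1 satisfied · (1,2)P 2/2 satisfied · (1,3)P 3/3 satisfied · (1,4)P 2/2 satisfied · (1,6)Q 2/2 satisfied
Row 2: (2,1)P 2/2 satisfied · (2,2)P 3/3 satisfied · (2,6)Q 2/2 satisfied
Row 3: (3,0)P 2/2 satisfied · (3,1)P 4/4 satisfied · (3,2)P 4/4 satisfied · (3,3)P 3/3 satisfied · (3,4)P 1/3 satisfied · (3,5)Q 2/3 satisfied · (3,6)Q 3/3 satisfied
Row 4: (4,0)P 3/3 satisfied · (4,1)P 3/4 satisfied · (4,2)P 4/4 satisfied · (4,3)P 3/4 satisfied · (4,4)Q 1/4 not · (4,5)Q 3/4 satisfied · (4,6)Q 3/3 satisfied
Row 5: (5,0)P 1/3 satisfied · (5,1)Q 0/3 not · (5,2)P 3/4 satisfied · (5,3)P 3/4 satisfied · (5,4)P 3/4 satisfied · (5,5)P 2/4 satisfied · (5,6)Q 1/3 satisfied
Row 6: (6,0)Q 0/1 not · (6,2)P 1/2 satisfied · (6,3)Q 0/3 not · (6,4)P 2/3 satisfied · (6,5)P 3/3 satisfied · (6,6)P 1/2 satisfied

(4,4), (5,1), (6,0), (6,3)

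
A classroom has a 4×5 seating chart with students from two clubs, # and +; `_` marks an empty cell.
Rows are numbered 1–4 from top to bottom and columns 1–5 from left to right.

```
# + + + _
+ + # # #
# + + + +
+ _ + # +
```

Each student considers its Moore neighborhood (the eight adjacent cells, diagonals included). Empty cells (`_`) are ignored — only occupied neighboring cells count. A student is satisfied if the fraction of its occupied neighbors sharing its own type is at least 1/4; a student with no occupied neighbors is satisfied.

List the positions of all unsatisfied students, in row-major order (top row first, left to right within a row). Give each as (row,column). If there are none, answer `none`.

Row 1: (1,1)# 0/3 not · (1,2)+ 3/5 satisfied · (1,3)+ 3/5 satisfied · (1,4)+ 1/4 satisfied
Row 2: (2,1)+ 3/5 satisfied · (2,2)+ 5/8 satisfied · (2,3)# 1/8 not · (2,4)# 2/7 satisfied · (2,5)# 1/4 satisfied
Row 3: (3,1)# 0/4 not · (3,2)+ 5/7 satisfied · (3,3)+ 4/7 satisfied · (3,4)+ 4/8 satisfied · (3,5)+ 2/5 satisfied
Row 4: (4,1)+ 1/2 satisfied · (4,3)+ 3/4 satisfied · (4,4)# 0/5 not · (4,5)+ 2/3 satisfied

(1,1), (2,3), (3,1), (4,4)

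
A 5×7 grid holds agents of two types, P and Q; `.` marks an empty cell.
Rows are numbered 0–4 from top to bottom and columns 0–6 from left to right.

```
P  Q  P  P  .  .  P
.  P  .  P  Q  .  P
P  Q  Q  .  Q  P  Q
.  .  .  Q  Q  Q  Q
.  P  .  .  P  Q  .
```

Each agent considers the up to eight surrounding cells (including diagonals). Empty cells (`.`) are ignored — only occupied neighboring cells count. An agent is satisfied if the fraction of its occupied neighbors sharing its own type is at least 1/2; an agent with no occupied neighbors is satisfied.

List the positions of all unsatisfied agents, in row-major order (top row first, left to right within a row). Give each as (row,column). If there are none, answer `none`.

(0,1), (1,3), (1,4), (2,1), (2,5), (4,4)

(0,0)P 1/2 ✓
(0,1)Q 0/3 ✗
(0,2)P 3/4 ✓
(0,3)P 2/3 ✓
(0,6)P 1/1 ✓
(1,1)P 3/6 ✓
(1,3)P 2/5 ✗
(1,4)Q 1/4 ✗
(1,6)P 2/3 ✓
(2,0)P 1/2 ✓
(2,1)Q 1/3 ✗
(2,2)Q 2/4 ✓
(2,4)Q 4/6 ✓
(2,5)P 1/7 ✗
(2,6)Q 2/4 ✓
(3,3)Q 3/4 ✓
(3,4)Q 4/6 ✓
(3,5)Q 5/7 ✓
(3,6)Q 3/4 ✓
(4,1)P 0/0 ✓
(4,4)P 0/4 ✗
(4,5)Q 3/4 ✓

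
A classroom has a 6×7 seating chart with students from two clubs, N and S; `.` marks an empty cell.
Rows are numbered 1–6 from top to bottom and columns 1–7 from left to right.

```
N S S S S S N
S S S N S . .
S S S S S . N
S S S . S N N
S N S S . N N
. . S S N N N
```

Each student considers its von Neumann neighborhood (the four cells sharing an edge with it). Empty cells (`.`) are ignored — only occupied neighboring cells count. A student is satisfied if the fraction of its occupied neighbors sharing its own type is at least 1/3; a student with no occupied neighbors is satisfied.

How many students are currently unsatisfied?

Row 1: (1,1)N 0/2 ✗ · (1,2)S 2/3 ✓ · (1,3)S 3/3 ✓ · (1,4)S 2/3 ✓ · (1,5)S 3/3 ✓ · (1,6)S 1/2 ✓ · (1,7)N 0/1 ✗
Row 2: (2,1)S 2/3 ✓ · (2,2)S 4/4 ✓ · (2,3)S 3/4 ✓ · (2,4)N 0/4 ✗ · (2,5)S 2/3 ✓
Row 3: (3,1)S 3/3 ✓ · (3,2)S 4/4 ✓ · (3,3)S 4/4 ✓ · (3,4)S 2/3 ✓ · (3,5)S 3/3 ✓ · (3,7)N 1/1 ✓
Row 4: (4,1)S 3/3 ✓ · (4,2)S 3/4 ✓ · (4,3)S 3/3 ✓ · (4,5)S 1/2 ✓ · (4,6)N 2/3 ✓ · (4,7)N 3/3 ✓
Row 5: (5,1)S 1/2 ✓ · (5,2)N 0/3 ✗ · (5,3)S 3/4 ✓ · (5,4)S 2/2 ✓ · (5,6)N 3/3 ✓ · (5,7)N 3/3 ✓
Row 6: (6,3)S 2/2 ✓ · (6,4)S 2/3 ✓ · (6,5)N 1/2 ✓ · (6,6)N 3/3 ✓ · (6,7)N 2/2 ✓
Unsatisfied: (1,1), (1,7), (2,4), (5,2) — 4 in total.

4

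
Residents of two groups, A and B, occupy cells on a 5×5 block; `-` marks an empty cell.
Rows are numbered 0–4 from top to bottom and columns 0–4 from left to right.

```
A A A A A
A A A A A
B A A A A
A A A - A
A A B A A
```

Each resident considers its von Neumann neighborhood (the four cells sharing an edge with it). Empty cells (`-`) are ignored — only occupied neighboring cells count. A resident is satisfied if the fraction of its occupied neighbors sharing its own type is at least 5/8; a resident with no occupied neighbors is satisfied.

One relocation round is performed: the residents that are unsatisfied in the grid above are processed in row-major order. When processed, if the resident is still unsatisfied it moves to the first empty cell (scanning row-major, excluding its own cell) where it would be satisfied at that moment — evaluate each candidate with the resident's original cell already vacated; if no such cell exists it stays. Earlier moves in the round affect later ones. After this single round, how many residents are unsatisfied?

2

Initially unsatisfied (in order): (2,0), (4,2), (4,3).
  (2,0): no empty cell satisfies it; stays.
  (4,2): no empty cell satisfies it; stays.
  (4,3) → (3,3).
Resulting grid:
A A A A A
A A A A A
B A A A A
A A A A A
A A B - A
Unsatisfied now: (2,0), (4,2).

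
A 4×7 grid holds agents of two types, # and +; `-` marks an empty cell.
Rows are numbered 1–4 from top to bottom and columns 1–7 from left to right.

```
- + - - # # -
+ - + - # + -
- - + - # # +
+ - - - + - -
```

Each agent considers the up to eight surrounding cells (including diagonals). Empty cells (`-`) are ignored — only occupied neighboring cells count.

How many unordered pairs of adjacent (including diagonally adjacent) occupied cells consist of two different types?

8

Scan each occupied cell's neighbors to the right and below (and the two forward diagonals) so each pair is counted once.
From row 1: 2 unlike of 7 pairs (running 2/7).
From row 2: 3 unlike of 7 pairs (running 5/14).
From row 3: 3 unlike of 4 pairs (running 8/18).
Total adjacent occupied pairs: 18; unlike-type pairs: 8.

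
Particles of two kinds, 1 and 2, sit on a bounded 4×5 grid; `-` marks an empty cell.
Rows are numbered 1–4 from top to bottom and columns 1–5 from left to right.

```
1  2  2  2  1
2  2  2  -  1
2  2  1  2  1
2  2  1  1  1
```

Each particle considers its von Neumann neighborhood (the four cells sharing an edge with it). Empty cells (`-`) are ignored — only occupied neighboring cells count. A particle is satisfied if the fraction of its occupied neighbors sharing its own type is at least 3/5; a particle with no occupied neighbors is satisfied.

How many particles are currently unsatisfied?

(1,1)1 0/2 unhappy
(1,2)2 2/3 ok
(1,3)2 3/3 ok
(1,4)2 1/2 unhappy
(1,5)1 1/2 unhappy
(2,1)2 2/3 ok
(2,2)2 4/4 ok
(2,3)2 2/3 ok
(2,5)1 2/2 ok
(3,1)2 3/3 ok
(3,2)2 3/4 ok
(3,3)1 1/4 unhappy
(3,4)2 0/3 unhappy
(3,5)1 2/3 ok
(4,1)2 2/2 ok
(4,2)2 2/3 ok
(4,3)1 2/3 ok
(4,4)1 2/3 ok
(4,5)1 2/2 ok
Unsatisfied: (1,1), (1,4), (1,5), (3,3), (3,4) — 5 in total.

5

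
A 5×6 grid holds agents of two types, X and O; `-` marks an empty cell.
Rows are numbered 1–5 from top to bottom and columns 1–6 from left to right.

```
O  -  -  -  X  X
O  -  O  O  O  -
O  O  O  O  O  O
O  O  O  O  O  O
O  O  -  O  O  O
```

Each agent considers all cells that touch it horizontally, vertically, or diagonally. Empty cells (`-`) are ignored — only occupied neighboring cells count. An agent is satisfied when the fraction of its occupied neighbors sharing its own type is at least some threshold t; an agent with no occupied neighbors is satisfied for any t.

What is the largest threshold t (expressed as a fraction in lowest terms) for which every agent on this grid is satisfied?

Row 1: (1,1)O 1/1 · (1,5)X 1/3 · (1,6)X 1/2
Row 2: (2,1)O 3/3 · (2,3)O 4/4 · (2,4)O 5/6 · (2,5)O 4/6
Row 3: (3,1)O 4/4 · (3,2)O 7/7 · (3,3)O 7/7 · (3,4)O 8/8 · (3,5)O 7/7 · (3,6)O 4/4
Row 4: (4,1)O 5/5 · (4,2)O 7/7 · (4,3)O 7/7 · (4,4)O 7/7 · (4,5)O 8/8 · (4,6)O 5/5
Row 5: (5,1)O 3/3 · (5,2)O 4/4 · (5,4)O 4/4 · (5,5)O 5/5 · (5,6)O 3/3
The smallest same-type fraction is 1/3 at (1,5), which reduces to 1/3. Any threshold above that leaves this agent unsatisfied.

1/3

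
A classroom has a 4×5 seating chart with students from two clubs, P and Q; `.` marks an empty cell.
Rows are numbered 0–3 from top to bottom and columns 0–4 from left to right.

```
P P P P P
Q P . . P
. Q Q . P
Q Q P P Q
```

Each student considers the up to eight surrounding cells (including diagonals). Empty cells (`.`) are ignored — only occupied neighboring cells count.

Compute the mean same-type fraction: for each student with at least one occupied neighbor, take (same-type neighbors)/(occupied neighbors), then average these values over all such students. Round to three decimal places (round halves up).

(0,0)P 2/3
(0,1)P 3/4
(0,2)P 3/3
(0,3)P 3/3
(0,4)P 2/2
(1,0)Q 1/4
(1,1)P 3/6
(1,4)P 3/3
(2,1)Q 4/6
(2,2)Q 2/5
(2,4)P 2/3
(3,0)Q 2/2
(3,1)Q 3/4
(3,2)P 1/4
(3,3)P 2/4
(3,4)Q 0/2
Sum over 16 students: 2/3 + 3/4 + 3/3 + 3/3 + 2/2 + 1/4 + 3/6 + 3/3 + 4/6 + 2/5 + 2/3 + 2/2 + 3/4 + 1/4 + 2/4 + 0/2 = 52/5; mean = 52/5 ÷ 16 = 13/20 = 0.65 → 0.650.

0.650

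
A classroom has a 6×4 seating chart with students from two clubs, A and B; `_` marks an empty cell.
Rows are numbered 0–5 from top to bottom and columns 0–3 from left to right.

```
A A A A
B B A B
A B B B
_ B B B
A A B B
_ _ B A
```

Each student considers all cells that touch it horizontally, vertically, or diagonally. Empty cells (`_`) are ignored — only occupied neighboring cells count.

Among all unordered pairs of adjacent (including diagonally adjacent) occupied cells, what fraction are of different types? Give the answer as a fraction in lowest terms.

Scan each occupied cell's neighbors to the right and below (and the two forward diagonals) so each pair is counted once.
Row 0: A(0,0)–A(0,1)= A(0,0)–B(1,0)≠ A(0,0)–B(1,1)≠ A(0,1)–A(0,2)= A(0,1)–B(1,1)≠ A(0,1)–A(1,2)= A(0,1)–B(1,0)≠ A(0,2)–A(0,3)= A(0,2)–A(1,2)= A(0,2)–B(1,3)≠ A(0,2)–B(1,1)≠ A(0,3)–B(1,3)≠ A(0,3)–A(1,2)=  → 7/13 unlike.
Row 1: B(1,0)–B(1,1)= B(1,0)–A(2,0)≠ B(1,0)–B(2,1)= B(1,1)–A(1,2)≠ B(1,1)–B(2,1)= B(1,1)–B(2,2)= B(1,1)–A(2,0)≠ A(1,2)–B(1,3)≠ A(1,2)–B(2,2)≠ A(1,2)–B(2,3)≠ A(1,2)–B(2,1)≠ B(1,3)–B(2,3)= B(1,3)–B(2,2)=  → 7/13 unlike.
Row 2: A(2,0)–B(2,1)≠ A(2,0)–B(3,1)≠ B(2,1)–B(2,2)= B(2,1)–B(3,1)= B(2,1)–B(3,2)= B(2,2)–B(2,3)= B(2,2)–B(3,2)= B(2,2)–B(3,3)= B(2,2)–B(3,1)= B(2,3)–B(3,3)= B(2,3)–B(3,2)=  → 2/11 unlike.
Row 3: B(3,1)–B(3,2)= B(3,1)–A(4,1)≠ B(3,1)–B(4,2)= B(3,1)–A(4,0)≠ B(3,2)–B(3,3)= B(3,2)–B(4,2)= B(3,2)–B(4,3)= B(3,2)–A(4,1)≠ B(3,3)–B(4,3)= B(3,3)–B(4,2)=  → 3/10 unlike.
Row 4: A(4,0)–A(4,1)= A(4,1)–B(4,2)≠ A(4,1)–B(5,2)≠ B(4,2)–B(4,3)= B(4,2)–B(5,2)= B(4,2)–A(5,3)≠ B(4,3)–A(5,3)≠ B(4,3)–B(5,2)=  → 4/8 unlike.
Row 5: B(5,2)–A(5,3)≠  → 1/1 unlike.
Total adjacent occupied pairs: 56; unlike-type pairs: 24.
24/56 reduces to 3/7.

3/7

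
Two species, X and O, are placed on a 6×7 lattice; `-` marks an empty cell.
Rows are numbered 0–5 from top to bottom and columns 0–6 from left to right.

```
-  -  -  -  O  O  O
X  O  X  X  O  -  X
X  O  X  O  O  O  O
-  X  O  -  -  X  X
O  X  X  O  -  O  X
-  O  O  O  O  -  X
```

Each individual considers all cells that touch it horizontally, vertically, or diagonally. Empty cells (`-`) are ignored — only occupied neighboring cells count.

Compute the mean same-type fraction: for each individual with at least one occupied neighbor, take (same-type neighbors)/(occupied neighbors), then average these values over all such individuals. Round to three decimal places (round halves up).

0.480

(0,4)O 2/3
(0,5)O 3/4
(0,6)O 1/2
(1,0)X 1/3
(1,1)O 1/5
(1,2)X 2/5
(1,3)X 2/6
(1,4)O 5/6
(1,6)X 0/4
(2,0)X 2/4
(2,1)O 2/7
(2,2)X 3/7
(2,3)O 3/6
(2,4)O 3/5
(2,5)O 3/6
(2,6)O 1/4
(3,1)X 4/7
(3,2)O 3/7
(3,5)X 2/6
(3,6)X 2/5
(4,0)O 1/3
(4,1)X 2/6
(4,2)X 2/7
(4,3)O 4/5
(4,5)O 1/5
(4,6)X 3/4
(5,1)O 2/4
(5,2)O 3/5
(5,3)O 3/4
(5,4)O 3/3
(5,6)X 1/2
Sum over 31 individuals: 2/3 + 3/4 + 1/2 + 1/3 + 1/5 + 2/5 + 2/6 + 5/6 + 0/4 + 2/4 + 2/7 + 3/7 + 3/6 + 3/5 + 3/6 + 1/4 + 4/7 + 3/7 + 2/6 + 2/5 + 1/3 + 2/6 + 2/7 + 4/5 + 1/5 + 3/4 + 2/4 + 3/5 + 3/4 + 3/3 + 1/2 = 223/15; mean = 223/15 ÷ 31 = 223/465 = 0.479569… → 0.480.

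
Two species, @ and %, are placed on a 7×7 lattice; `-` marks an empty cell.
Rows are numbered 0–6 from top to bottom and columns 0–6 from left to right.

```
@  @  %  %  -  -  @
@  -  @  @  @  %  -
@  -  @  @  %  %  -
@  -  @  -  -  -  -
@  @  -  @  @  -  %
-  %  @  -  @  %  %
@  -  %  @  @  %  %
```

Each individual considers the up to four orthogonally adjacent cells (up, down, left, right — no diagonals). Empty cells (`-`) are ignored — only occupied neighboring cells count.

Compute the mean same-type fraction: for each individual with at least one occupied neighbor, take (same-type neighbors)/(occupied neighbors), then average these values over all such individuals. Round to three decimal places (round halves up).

0.685

(0,0)@ 2/2
(0,1)@ 1/2
(0,2)% 1/3
(0,3)% 1/2
(0,6)@ — no occupied neighbors
(1,0)@ 2/2
(1,2)@ 2/3
(1,3)@ 3/4
(1,4)@ 1/3
(1,5)% 1/2
(2,0)@ 2/2
(2,2)@ 3/3
(2,3)@ 2/3
(2,4)% 1/3
(2,5)% 2/2
(3,0)@ 2/2
(3,2)@ 1/1
(4,0)@ 2/2
(4,1)@ 1/2
(4,3)@ 1/1
(4,4)@ 2/2
(4,6)% 1/1
(5,1)% 0/2
(5,2)@ 0/2
(5,4)@ 2/3
(5,5)% 2/3
(5,6)% 3/3
(6,0)@ — no occupied neighbors
(6,2)% 0/2
(6,3)@ 1/2
(6,4)@ 2/3
(6,5)% 2/3
(6,6)% 2/2
Sum over 31 individuals: 2/2 + 1/2 + 1/3 + 1/2 + 2/2 + 2/3 + 3/4 + 1/3 + 1/2 + 2/2 + 3/3 + 2/3 + 1/3 + 2/2 + 2/2 + 1/1 + 2/2 + 1/2 + 1/1 + 2/2 + 1/1 + 0/2 + 0/2 + 2/3 + 2/3 + 3/3 + 0/2 + 1/2 + 2/3 + 2/3 + 2/2 = 85/4; mean = 85/4 ÷ 31 = 85/124 = 0.685483… → 0.685.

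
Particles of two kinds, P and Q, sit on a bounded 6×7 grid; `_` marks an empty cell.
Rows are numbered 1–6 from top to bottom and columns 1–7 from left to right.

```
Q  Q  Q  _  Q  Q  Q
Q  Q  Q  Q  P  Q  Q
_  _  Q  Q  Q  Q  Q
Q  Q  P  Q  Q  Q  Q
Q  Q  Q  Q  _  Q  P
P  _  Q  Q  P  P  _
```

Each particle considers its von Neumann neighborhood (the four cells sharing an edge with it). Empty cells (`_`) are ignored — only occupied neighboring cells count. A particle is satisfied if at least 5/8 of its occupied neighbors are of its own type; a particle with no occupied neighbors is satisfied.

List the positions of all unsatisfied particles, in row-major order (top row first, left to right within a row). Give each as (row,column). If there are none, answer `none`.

(1,1)Q 2/2 ✓
(1,2)Q 3/3 ✓
(1,3)Q 2/2 ✓
(1,5)Q 1/2 ✗
(1,6)Q 3/3 ✓
(1,7)Q 2/2 ✓
(2,1)Q 2/2 ✓
(2,2)Q 3/3 ✓
(2,3)Q 4/4 ✓
(2,4)Q 2/3 ✓
(2,5)P 0/4 ✗
(2,6)Q 3/4 ✓
(2,7)Q 3/3 ✓
(3,3)Q 2/3 ✓
(3,4)Q 4/4 ✓
(3,5)Q 3/4 ✓
(3,6)Q 4/4 ✓
(3,7)Q 3/3 ✓
(4,1)Q 2/2 ✓
(4,2)Q 2/3 ✓
(4,3)P 0/4 ✗
(4,4)Q 3/4 ✓
(4,5)Q 3/3 ✓
(4,6)Q 4/4 ✓
(4,7)Q 2/3 ✓
(5,1)Q 2/3 ✓
(5,2)Q 3/3 ✓
(5,3)Q 3/4 ✓
(5,4)Q 3/3 ✓
(5,6)Q 1/3 ✗
(5,7)P 0/2 ✗
(6,1)P 0/1 ✗
(6,3)Q 2/2 ✓
(6,4)Q 2/3 ✓
(6,5)P 1/2 ✗
(6,6)P 1/2 ✗

(1,5), (2,5), (4,3), (5,6), (5,7), (6,1), (6,5), (6,6)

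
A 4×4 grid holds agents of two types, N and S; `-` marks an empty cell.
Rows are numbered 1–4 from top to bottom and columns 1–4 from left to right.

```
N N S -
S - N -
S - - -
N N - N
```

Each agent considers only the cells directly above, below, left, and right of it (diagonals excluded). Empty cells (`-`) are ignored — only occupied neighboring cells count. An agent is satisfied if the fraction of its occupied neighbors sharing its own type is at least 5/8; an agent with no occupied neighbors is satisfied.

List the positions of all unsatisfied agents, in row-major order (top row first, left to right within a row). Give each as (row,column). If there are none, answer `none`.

(1,1), (1,2), (1,3), (2,1), (2,3), (3,1), (4,1)

(1,1)N 1/2 not
(1,2)N 1/2 not
(1,3)S 0/2 not
(2,1)S 1/2 not
(2,3)N 0/1 not
(3,1)S 1/2 not
(4,1)N 1/2 not
(4,2)N 1/1 satisfied
(4,4)N 0/0 satisfied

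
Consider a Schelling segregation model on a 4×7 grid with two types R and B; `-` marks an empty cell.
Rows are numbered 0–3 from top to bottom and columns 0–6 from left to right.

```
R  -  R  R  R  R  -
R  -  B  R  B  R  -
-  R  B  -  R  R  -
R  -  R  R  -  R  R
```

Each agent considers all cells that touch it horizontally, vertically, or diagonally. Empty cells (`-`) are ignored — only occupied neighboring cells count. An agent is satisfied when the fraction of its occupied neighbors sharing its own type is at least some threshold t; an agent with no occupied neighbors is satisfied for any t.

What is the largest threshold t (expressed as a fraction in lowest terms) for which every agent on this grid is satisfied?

Row 0: (0,0)R 1/1 · (0,2)R 2/3 · (0,3)R 3/5 · (0,4)R 4/5 · (0,5)R 2/3
Row 1: (1,0)R 2/2 · (1,2)B 1/5 · (1,3)R 4/7 · (1,4)B 0/7 · (1,5)R 4/5
Row 2: (2,1)R 3/5 · (2,2)B 1/5 · (2,4)R 5/6 · (2,5)R 4/5
Row 3: (3,0)R 1/1 · (3,2)R 2/3 · (3,3)R 2/3 · (3,5)R 3/3 · (3,6)R 2/2
The smallest same-type fraction is 0/7 at (1,4), which reduces to 0/1. Any threshold above that leaves this agent unsatisfied.

0/1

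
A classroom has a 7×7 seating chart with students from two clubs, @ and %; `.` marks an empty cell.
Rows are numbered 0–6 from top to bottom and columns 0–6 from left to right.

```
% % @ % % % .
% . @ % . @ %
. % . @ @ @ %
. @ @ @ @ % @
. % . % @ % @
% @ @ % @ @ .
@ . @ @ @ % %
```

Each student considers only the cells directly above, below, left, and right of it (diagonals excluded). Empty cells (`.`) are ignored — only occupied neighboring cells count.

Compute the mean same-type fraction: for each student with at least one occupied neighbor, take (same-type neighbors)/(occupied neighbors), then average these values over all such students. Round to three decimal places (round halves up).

Row 0: (0,0)% 2/2 · (0,1)% 1/2 · (0,2)@ 1/3 · (0,3)% 2/3 · (0,4)% 2/2 · (0,5)% 1/2
Row 1: (1,0)% 1/1 · (1,2)@ 1/2 · (1,3)% 1/3 · (1,5)@ 1/3 · (1,6)% 1/2
Row 2: (2,1)% 0/1 · (2,3)@ 2/3 · (2,4)@ 3/3 · (2,5)@ 2/4 · (2,6)% 1/3
Row 3: (3,1)@ 1/3 · (3,2)@ 2/2 · (3,3)@ 3/4 · (3,4)@ 3/4 · (3,5)% 1/4 · (3,6)@ 1/3
Row 4: (4,1)% 0/2 · (4,3)% 1/3 · (4,4)@ 2/4 · (4,5)% 1/4 · (4,6)@ 1/2
Row 5: (5,0)% 0/2 · (5,1)@ 1/3 · (5,2)@ 2/3 · (5,3)% 1/4 · (5,4)@ 3/4 · (5,5)@ 1/3
Row 6: (6,0)@ 0/1 · (6,2)@ 2/2 · (6,3)@ 2/3 · (6,4)@ 2/3 · (6,5)% 1/3 · (6,6)% 1/1
Sum over 39 students: 2/2 + 1/2 + 1/3 + 2/3 + 2/2 + 1/2 + 1/1 + 1/2 + 1/3 + 1/3 + 1/2 + 0/1 + 2/3 + 3/3 + 2/4 + 1/3 + 1/3 + 2/2 + 3/4 + 3/4 + 1/4 + 1/3 + 0/2 + 1/3 + 2/4 + 1/4 + 1/2 + 0/2 + 1/3 + 2/3 + 1/4 + 3/4 + 1/3 + 0/1 + 2/2 + 2/3 + 2/3 + 1/3 + 1/1 = 121/6; mean = 121/6 ÷ 39 = 121/234 = 0.517094… → 0.517.

0.517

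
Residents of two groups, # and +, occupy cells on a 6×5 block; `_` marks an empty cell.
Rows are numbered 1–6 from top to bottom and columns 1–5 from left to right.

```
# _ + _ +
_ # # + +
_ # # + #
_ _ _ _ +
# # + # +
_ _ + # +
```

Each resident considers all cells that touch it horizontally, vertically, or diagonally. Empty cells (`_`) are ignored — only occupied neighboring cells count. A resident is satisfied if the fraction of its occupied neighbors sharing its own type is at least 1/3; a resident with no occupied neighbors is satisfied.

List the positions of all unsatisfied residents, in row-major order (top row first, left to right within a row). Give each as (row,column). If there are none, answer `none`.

(3,5), (5,3), (5,4), (6,3), (6,4)

Row 1: (1,1)# 1/1 ✓ · (1,3)+ 1/3 ✓ · (1,5)+ 2/2 ✓
Row 2: (2,2)# 4/5 ✓ · (2,3)# 3/6 ✓ · (2,4)+ 4/7 ✓ · (2,5)+ 3/4 ✓
Row 3: (3,2)# 3/3 ✓ · (3,3)# 3/5 ✓ · (3,4)+ 3/6 ✓ · (3,5)# 0/4 ✗
Row 4: (4,5)+ 2/4 ✓
Row 5: (5,1)# 1/1 ✓ · (5,2)# 1/3 ✓ · (5,3)+ 1/4 ✗ · (5,4)# 1/6 ✗ · (5,5)+ 2/4 ✓
Row 6: (6,3)+ 1/4 ✗ · (6,4)# 1/5 ✗ · (6,5)+ 1/3 ✓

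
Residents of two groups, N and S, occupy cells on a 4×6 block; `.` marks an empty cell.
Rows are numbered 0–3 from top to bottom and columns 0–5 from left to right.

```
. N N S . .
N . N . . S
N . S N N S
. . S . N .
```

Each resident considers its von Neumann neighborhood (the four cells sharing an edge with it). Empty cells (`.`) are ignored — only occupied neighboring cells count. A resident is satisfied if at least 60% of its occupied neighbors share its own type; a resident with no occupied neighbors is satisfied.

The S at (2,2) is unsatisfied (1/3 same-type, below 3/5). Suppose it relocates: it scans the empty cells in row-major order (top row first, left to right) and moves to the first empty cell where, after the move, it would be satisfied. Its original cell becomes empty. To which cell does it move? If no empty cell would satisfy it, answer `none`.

Vacating (2,2). Empty cells in order:
  (0,0): 0/2 same-type → still unsatisfied.
  (0,4): 1/1 same-type → satisfied — stop here.

(0,4)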